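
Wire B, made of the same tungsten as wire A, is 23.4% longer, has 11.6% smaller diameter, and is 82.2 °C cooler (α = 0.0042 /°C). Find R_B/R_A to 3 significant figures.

R ∝ ρL/d² with ρ ∝ (1+αΔT), so R_B/R_A = (1 + 23.4/100) × (1 − 11.6/100)⁻² × (1 − 0.0042×82.2)
= 1.234 × 1.28 × 0.6548 = 1.03

1.03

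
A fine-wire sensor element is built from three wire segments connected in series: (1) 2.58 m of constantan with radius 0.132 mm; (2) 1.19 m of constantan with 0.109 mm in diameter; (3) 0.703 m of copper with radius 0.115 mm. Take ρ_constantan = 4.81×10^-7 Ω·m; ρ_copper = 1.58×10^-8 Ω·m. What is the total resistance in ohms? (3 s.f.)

Seg 1: A = πr² = π(1.3200e-04 m)² = 5.474e-08 m²
R_1 = (4.81×10^-7)(2.58)/(5.474e-08) = 22.67 Ω
Seg 2: A = π(d/2)² = π(5.4500e-05 m)² = 9.331e-09 m²
R_2 = (4.81×10^-7)(1.19)/(9.331e-09) = 61.34 Ω
Seg 3: A = πr² = π(1.1500e-04 m)² = 4.155e-08 m²
R_3 = (1.58×10^-8)(0.703)/(4.155e-08) = 0.2673 Ω
R_total = R_1 + R_2 + R_3 = 84.3 Ω

84.3 Ω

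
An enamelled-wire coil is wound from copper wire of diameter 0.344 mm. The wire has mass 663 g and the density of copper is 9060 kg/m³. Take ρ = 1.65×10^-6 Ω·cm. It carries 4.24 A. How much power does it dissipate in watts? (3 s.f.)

2510 W

ρ = 1.65×10^-6 Ω·cm = 1.65×10^-8 Ω·m
A = π(d/2)² = π(1.7200e-04 m)² = 9.2941e-08 m²
L = m/(density·A) = 0.663/(9060×9.2941e-08) = 787.4 m
R = ρL/A = (1.65×10^-8)(787.4)/(9.2941e-08) = 139.8 Ω
P = I²R = (4.24)² × 139.8 = 2510 W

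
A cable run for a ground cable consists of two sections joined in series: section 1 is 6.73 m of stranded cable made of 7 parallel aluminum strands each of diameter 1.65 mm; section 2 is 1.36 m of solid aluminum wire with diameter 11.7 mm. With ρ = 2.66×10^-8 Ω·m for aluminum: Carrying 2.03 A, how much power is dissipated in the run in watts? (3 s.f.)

Section 1: A_strand = π(8.2500e-04)² = 2.138e-06 m²; R₁ = ρL/(N·A_s) = (2.66×10^-8)(6.73)/(7×2.138e-06) = 0.01196 Ω
Section 2: A = π(d/2)² = π(5.8500e-03 m)² = 1.075e-04 m²
R₂ = (2.66×10^-8)(1.36)/(1.075e-04) = 3.365×10^-4 Ω
R = R₁ + R₂ = 0.0123 Ω
P = I²R = (2.03)² × 0.0123 = 0.0507 W

0.0507 W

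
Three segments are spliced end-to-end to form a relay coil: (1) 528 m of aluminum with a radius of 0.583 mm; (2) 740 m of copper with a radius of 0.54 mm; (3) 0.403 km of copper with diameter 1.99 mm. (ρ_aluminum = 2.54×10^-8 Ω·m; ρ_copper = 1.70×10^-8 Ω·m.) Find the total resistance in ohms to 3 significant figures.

28.5 Ω

Seg 1: A = πr² = π(5.8300e-04 m)² = 1.068e-06 m²
R_1 = (2.54×10^-8)(528)/(1.068e-06) = 12.56 Ω
Seg 2: A = πr² = π(5.4000e-04 m)² = 9.161e-07 m²
R_2 = (1.70×10^-8)(740)/(9.161e-07) = 13.73 Ω
Seg 3: A = π(d/2)² = π(9.9500e-04 m)² = 3.110e-06 m²
R_3 = (1.70×10^-8)(403)/(3.110e-06) = 2.203 Ω
R_total = R_1 + R_2 + R_3 = 28.5 Ω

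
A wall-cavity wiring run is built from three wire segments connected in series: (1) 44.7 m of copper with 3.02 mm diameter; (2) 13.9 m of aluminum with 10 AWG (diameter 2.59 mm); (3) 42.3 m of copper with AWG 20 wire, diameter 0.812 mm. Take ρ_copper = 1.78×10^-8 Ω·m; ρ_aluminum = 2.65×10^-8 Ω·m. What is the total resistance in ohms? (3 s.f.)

1.63 Ω

Seg 1: A = π(d/2)² = π(1.5100e-03 m)² = 7.163e-06 m²
R_1 = (1.78×10^-8)(44.7)/(7.163e-06) = 0.1111 Ω
Seg 2: A = π(2.59/2 mm)² = π(1.2950e-03 m)² = 5.269e-06 m²
R_2 = (2.65×10^-8)(13.9)/(5.269e-06) = 0.06992 Ω
Seg 3: A = π(0.812/2 mm)² = π(4.0600e-04 m)² = 5.178e-07 m²
R_3 = (1.78×10^-8)(42.3)/(5.178e-07) = 1.454 Ω
R_total = R_1 + R_2 + R_3 = 1.63 Ω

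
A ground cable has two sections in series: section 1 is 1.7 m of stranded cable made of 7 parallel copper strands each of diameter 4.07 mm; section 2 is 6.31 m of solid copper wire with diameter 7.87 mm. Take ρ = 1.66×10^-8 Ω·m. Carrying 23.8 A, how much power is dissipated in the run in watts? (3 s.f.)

Section 1: A_strand = π(2.0350e-03)² = 1.301e-05 m²; R₁ = ρL/(N·A_s) = (1.66×10^-8)(1.7)/(7×1.301e-05) = 3.099×10^-4 Ω
Section 2: A = π(d/2)² = π(3.9350e-03 m)² = 4.865e-05 m²
R₂ = (1.66×10^-8)(6.31)/(4.865e-05) = 0.002153 Ω
R = R₁ + R₂ = 0.002463 Ω
P = I²R = (23.8)² × 0.002463 = 1.40 W

1.40 W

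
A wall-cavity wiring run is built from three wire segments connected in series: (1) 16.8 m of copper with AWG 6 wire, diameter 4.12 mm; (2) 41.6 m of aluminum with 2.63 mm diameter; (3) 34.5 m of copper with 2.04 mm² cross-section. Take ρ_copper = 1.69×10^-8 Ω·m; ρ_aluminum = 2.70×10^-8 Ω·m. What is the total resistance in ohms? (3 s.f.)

Seg 1: A = π(4.12/2 mm)² = π(2.0600e-03 m)² = 1.333e-05 m²
R_1 = (1.69×10^-8)(16.8)/(1.333e-05) = 0.0213 Ω
Seg 2: A = π(d/2)² = π(1.3150e-03 m)² = 5.433e-06 m²
R_2 = (2.70×10^-8)(41.6)/(5.433e-06) = 0.2068 Ω
Seg 3: A = 2.04 mm² = 2.040e-06 m²
R_3 = (1.69×10^-8)(34.5)/(2.040e-06) = 0.2858 Ω
R_total = R_1 + R_2 + R_3 = 0.514 Ω

0.514 Ω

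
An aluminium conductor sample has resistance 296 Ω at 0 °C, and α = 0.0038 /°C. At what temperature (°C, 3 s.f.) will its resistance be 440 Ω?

R = R₀(1 + α(T − T₀)) ⇒ T = T₀ + (R/R₀ − 1)/α
T = 0 + (440/296 − 1)/0.0038 = 0 + (0.4865)/0.0038 = 128 °C

128 °C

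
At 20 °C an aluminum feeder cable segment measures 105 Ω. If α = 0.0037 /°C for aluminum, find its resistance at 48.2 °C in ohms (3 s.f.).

116 Ω

ΔT = 48.2 − 20 = 28.2 °C
R = R₀(1 + αΔT) = 105 × (1 + 0.0037×28.2) = 105 × 1.104 = 116 Ω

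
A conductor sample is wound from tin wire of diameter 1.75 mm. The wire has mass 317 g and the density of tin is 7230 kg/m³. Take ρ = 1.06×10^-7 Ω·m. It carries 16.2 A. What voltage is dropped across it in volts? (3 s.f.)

A = π(d/2)² = π(8.7500e-04 m)² = 2.4053e-06 m²
L = m/(density·A) = 0.317/(7230×2.4053e-06) = 18.23 m
R = ρL/A = (1.06×10^-7)(18.23)/(2.4053e-06) = 0.8033 Ω
V = IR = 16.2 × 0.8033 = 13.0 V

13.0 V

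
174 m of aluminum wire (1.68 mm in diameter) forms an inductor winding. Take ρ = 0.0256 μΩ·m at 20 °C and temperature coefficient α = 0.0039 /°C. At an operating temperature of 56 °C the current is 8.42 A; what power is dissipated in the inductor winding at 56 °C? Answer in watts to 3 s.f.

162 W

ρ = 0.0256 μΩ·m = 2.56×10^-8 Ω·m
A = π(d/2)² = π(8.4000e-04 m)² = 2.217e-06 m²
R₍20₎ = ρL/A = (2.56×10^-8)(174)/(2.217e-06) = 2.009 Ω
R₍56₎ = R₍20₎(1 + αΔT) = 2.009 × (1 + 0.0039×36) = 2.292 Ω
P = I²R = (8.42)² × 2.292 = 162 W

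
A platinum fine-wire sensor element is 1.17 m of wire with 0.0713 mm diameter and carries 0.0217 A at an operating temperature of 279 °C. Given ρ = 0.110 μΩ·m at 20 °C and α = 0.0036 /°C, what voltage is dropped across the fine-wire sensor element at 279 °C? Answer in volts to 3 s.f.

ρ = 0.110 μΩ·m = 1.10×10^-7 Ω·m
A = π(d/2)² = π(3.5650e-05 m)² = 3.993e-09 m²
R₍20₎ = ρL/A = (1.10×10^-7)(1.17)/(3.993e-09) = 32.23 Ω
R₍279₎ = R₍20₎(1 + αΔT) = 32.23 × (1 + 0.0036×259) = 62.29 Ω
V = IR = 0.0217 × 62.29 = 1.35 V

1.35 V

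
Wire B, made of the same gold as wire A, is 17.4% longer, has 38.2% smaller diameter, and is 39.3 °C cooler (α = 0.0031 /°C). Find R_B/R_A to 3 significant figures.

2.70

R ∝ ρL/d² with ρ ∝ (1+αΔT), so R_B/R_A = (1 + 17.4/100) × (1 − 38.2/100)⁻² × (1 − 0.0031×39.3)
= 1.174 × 2.618 × 0.8782 = 2.70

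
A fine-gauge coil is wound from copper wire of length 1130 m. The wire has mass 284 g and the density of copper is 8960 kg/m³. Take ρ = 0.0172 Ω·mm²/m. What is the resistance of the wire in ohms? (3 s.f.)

ρ = 0.0172 Ω·mm²/m = 1.72×10^-8 Ω·m
A = m/(density·L) = 0.284/(8960×1130) = 2.8050e-08 m²
R = ρL/A = (1.72×10^-8)(1130)/(2.8050e-08) = 693 Ω

693 Ω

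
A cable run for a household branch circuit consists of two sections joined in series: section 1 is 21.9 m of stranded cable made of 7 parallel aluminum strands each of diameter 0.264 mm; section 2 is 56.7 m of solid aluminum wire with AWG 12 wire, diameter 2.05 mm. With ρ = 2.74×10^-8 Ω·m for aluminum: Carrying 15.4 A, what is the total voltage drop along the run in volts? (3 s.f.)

31.4 V

Section 1: A_strand = π(1.3200e-04)² = 5.474e-08 m²; R₁ = ρL/(N·A_s) = (2.74×10^-8)(21.9)/(7×5.474e-08) = 1.566 Ω
Section 2: A = π(2.05/2 mm)² = π(1.0250e-03 m)² = 3.301e-06 m²
R₂ = (2.74×10^-8)(56.7)/(3.301e-06) = 0.4707 Ω
R = R₁ + R₂ = 2.037 Ω
V = IR = 15.4 × 2.037 = 31.4 V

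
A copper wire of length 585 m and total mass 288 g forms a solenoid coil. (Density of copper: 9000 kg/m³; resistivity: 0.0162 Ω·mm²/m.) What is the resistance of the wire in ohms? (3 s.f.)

173 Ω

ρ = 0.0162 Ω·mm²/m = 1.62×10^-8 Ω·m
A = m/(density·L) = 0.288/(9000×585) = 5.4701e-08 m²
R = ρL/A = (1.62×10^-8)(585)/(5.4701e-08) = 173 Ω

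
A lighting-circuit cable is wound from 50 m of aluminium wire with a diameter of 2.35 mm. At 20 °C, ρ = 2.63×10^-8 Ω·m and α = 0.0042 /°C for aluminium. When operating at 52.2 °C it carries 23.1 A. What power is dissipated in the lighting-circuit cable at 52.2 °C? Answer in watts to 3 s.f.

184 W

A = π(d/2)² = π(1.1750e-03 m)² = 4.337e-06 m²
R₍20₎ = ρL/A = (2.63×10^-8)(50)/(4.337e-06) = 0.3032 Ω
R₍52.2₎ = R₍20₎(1 + αΔT) = 0.3032 × (1 + 0.0042×32.2) = 0.3442 Ω
P = I²R = (23.1)² × 0.3442 = 184 W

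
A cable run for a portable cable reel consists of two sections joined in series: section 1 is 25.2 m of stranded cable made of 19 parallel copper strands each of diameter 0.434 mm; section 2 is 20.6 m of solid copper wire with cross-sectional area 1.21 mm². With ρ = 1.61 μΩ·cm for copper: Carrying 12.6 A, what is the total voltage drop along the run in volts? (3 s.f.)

ρ = 1.61 μΩ·cm = 1.61×10^-8 Ω·m
Section 1: A_strand = π(2.1700e-04)² = 1.479e-07 m²; R₁ = ρL/(N·A_s) = (1.61×10^-8)(25.2)/(19×1.479e-07) = 0.1443 Ω
Section 2: A = 1.21 mm² = 1.210e-06 m²
R₂ = (1.61×10^-8)(20.6)/(1.210e-06) = 0.2741 Ω
R = R₁ + R₂ = 0.4184 Ω
V = IR = 12.6 × 0.4184 = 5.27 V

5.27 V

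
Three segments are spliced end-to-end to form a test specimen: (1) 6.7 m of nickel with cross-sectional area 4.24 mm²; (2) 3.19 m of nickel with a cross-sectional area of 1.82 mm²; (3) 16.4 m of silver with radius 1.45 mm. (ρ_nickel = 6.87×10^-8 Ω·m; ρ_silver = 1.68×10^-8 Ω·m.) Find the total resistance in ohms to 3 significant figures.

Seg 1: A = 4.24 mm² = 4.240e-06 m²
R_1 = (6.87×10^-8)(6.7)/(4.240e-06) = 0.1086 Ω
Seg 2: A = 1.82 mm² = 1.820e-06 m²
R_2 = (6.87×10^-8)(3.19)/(1.820e-06) = 0.1204 Ω
Seg 3: A = πr² = π(1.4500e-03 m)² = 6.605e-06 m²
R_3 = (1.68×10^-8)(16.4)/(6.605e-06) = 0.04171 Ω
R_total = R_1 + R_2 + R_3 = 0.271 Ω

0.271 Ω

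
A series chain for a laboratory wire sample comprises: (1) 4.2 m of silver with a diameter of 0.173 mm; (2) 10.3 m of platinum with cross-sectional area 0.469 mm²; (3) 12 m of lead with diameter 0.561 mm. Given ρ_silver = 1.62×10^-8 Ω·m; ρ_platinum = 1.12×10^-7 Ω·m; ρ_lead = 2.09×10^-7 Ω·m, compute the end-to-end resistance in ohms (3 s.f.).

15.5 Ω

Seg 1: A = π(d/2)² = π(8.6500e-05 m)² = 2.351e-08 m²
R_1 = (1.62×10^-8)(4.2)/(2.351e-08) = 2.895 Ω
Seg 2: A = 0.469 mm² = 4.690e-07 m²
R_2 = (1.12×10^-7)(10.3)/(4.690e-07) = 2.46 Ω
Seg 3: A = π(d/2)² = π(2.8050e-04 m)² = 2.472e-07 m²
R_3 = (2.09×10^-7)(12)/(2.472e-07) = 10.15 Ω
R_total = R_1 + R_2 + R_3 = 15.5 Ω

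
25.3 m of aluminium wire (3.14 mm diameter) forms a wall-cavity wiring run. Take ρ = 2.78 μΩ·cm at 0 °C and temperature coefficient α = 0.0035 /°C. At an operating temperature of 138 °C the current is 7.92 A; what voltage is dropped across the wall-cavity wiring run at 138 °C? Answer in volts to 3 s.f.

ρ = 2.78 μΩ·cm = 2.78×10^-8 Ω·m
A = π(d/2)² = π(1.5700e-03 m)² = 7.744e-06 m²
R₍0₎ = ρL/A = (2.78×10^-8)(25.3)/(7.744e-06) = 0.09083 Ω
R₍138₎ = R₍0₎(1 + αΔT) = 0.09083 × (1 + 0.0035×138) = 0.1347 Ω
V = IR = 7.92 × 0.1347 = 1.07 V

1.07 V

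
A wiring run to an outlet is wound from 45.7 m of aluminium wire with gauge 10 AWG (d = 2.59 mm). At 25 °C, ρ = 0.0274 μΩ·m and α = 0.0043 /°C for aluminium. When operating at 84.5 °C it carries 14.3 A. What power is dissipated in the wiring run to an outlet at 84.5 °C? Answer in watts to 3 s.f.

ρ = 0.0274 μΩ·m = 2.74×10^-8 Ω·m
A = π(2.59/2 mm)² = π(1.2950e-03 m)² = 5.269e-06 m²
R₍25₎ = ρL/A = (2.74×10^-8)(45.7)/(5.269e-06) = 0.2377 Ω
R₍84.5₎ = R₍25₎(1 + αΔT) = 0.2377 × (1 + 0.0043×59.5) = 0.2985 Ω
P = I²R = (14.3)² × 0.2985 = 61.0 W

61.0 W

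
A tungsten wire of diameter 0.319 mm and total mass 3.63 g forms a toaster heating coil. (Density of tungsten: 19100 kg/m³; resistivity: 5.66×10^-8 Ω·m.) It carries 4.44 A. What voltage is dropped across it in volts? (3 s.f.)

A = π(d/2)² = π(1.5950e-04 m)² = 7.9923e-08 m²
L = m/(density·A) = 0.00363/(19100×7.9923e-08) = 2.378 m
R = ρL/A = (5.66×10^-8)(2.378)/(7.9923e-08) = 1.684 Ω
V = IR = 4.44 × 1.684 = 7.48 V

7.48 V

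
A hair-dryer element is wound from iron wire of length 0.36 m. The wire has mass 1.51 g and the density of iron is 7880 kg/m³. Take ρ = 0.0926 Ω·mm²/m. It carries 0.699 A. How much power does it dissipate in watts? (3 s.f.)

0.0306 W

ρ = 0.0926 Ω·mm²/m = 9.26×10^-8 Ω·m
A = m/(density·L) = 0.00151/(7880×0.36) = 5.3229e-07 m²
R = ρL/A = (9.26×10^-8)(0.36)/(5.3229e-07) = 0.06263 Ω
P = I²R = (0.699)² × 0.06263 = 0.0306 W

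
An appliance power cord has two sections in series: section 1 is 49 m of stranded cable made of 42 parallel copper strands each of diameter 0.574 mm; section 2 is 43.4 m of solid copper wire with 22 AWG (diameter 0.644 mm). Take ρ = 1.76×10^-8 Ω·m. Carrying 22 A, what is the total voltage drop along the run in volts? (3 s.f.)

53.3 V

Section 1: A_strand = π(2.8700e-04)² = 2.588e-07 m²; R₁ = ρL/(N·A_s) = (1.76×10^-8)(49)/(42×2.588e-07) = 0.07935 Ω
Section 2: A = π(0.644/2 mm)² = π(3.2200e-04 m)² = 3.257e-07 m²
R₂ = (1.76×10^-8)(43.4)/(3.257e-07) = 2.345 Ω
R = R₁ + R₂ = 2.424 Ω
V = IR = 22 × 2.424 = 53.3 V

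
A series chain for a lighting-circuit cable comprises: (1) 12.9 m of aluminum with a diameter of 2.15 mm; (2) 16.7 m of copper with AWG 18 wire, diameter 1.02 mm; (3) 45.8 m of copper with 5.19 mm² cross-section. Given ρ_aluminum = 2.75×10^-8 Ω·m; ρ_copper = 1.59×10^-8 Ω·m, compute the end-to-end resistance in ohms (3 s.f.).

0.563 Ω

Seg 1: A = π(d/2)² = π(1.0750e-03 m)² = 3.631e-06 m²
R_1 = (2.75×10^-8)(12.9)/(3.631e-06) = 0.09771 Ω
Seg 2: A = π(1.02/2 mm)² = π(5.1000e-04 m)² = 8.171e-07 m²
R_2 = (1.59×10^-8)(16.7)/(8.171e-07) = 0.325 Ω
Seg 3: A = 5.19 mm² = 5.190e-06 m²
R_3 = (1.59×10^-8)(45.8)/(5.190e-06) = 0.1403 Ω
R_total = R_1 + R_2 + R_3 = 0.563 Ω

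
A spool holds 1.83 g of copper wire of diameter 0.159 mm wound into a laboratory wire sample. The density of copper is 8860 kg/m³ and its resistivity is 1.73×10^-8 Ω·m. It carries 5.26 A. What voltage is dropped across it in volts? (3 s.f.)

47.7 V

A = π(d/2)² = π(7.9500e-05 m)² = 1.9856e-08 m²
L = m/(density·A) = 0.00183/(8860×1.9856e-08) = 10.4 m
R = ρL/A = (1.73×10^-8)(10.4)/(1.9856e-08) = 9.063 Ω
V = IR = 5.26 × 9.063 = 47.7 V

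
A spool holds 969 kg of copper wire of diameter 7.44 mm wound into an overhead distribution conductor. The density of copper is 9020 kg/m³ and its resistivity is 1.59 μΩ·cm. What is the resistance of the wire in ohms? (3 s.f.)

ρ = 1.59 μΩ·cm = 1.59×10^-8 Ω·m
A = π(d/2)² = π(3.7200e-03 m)² = 4.3475e-05 m²
L = m/(density·A) = 969/(9020×4.3475e-05) = 2471 m
R = ρL/A = (1.59×10^-8)(2471)/(4.3475e-05) = 0.904 Ω

0.904 Ω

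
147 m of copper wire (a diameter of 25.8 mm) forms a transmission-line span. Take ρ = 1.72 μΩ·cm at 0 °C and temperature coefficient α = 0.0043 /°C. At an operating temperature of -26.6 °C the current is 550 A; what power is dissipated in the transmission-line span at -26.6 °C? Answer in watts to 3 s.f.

1300 W

ρ = 1.72 μΩ·cm = 1.72×10^-8 Ω·m
A = π(d/2)² = π(1.2900e-02 m)² = 5.228e-04 m²
R₍0₎ = ρL/A = (1.72×10^-8)(147)/(5.228e-04) = 0.004836 Ω
R₍-26.6₎ = R₍0₎(1 + αΔT) = 0.004836 × (1 + 0.0043×-26.6) = 0.004283 Ω
P = I²R = (550)² × 0.004283 = 1300 W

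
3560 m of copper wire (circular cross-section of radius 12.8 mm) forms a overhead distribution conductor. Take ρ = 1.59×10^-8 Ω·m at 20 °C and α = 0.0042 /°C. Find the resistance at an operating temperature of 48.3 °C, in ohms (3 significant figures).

A = πr² = π(1.2800e-02 m)² = 5.147e-04 m²
R₍20°C₎ = ρL/A = (1.59×10^-8)(3560)/(5.147e-04) = 0.11 Ω
R = R₀(1 + αΔT) = 0.11(1 + 0.0042×28.3) = 0.123 Ω

0.123 Ω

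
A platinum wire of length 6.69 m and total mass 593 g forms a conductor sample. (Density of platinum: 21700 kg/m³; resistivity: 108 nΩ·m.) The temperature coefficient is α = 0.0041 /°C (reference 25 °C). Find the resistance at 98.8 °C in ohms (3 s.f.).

0.230 Ω

ρ = 108 nΩ·m = 1.08×10^-7 Ω·m
A = m/(density·L) = 0.593/(21700×6.69) = 4.0848e-06 m²
R = ρL/A = (1.08×10^-7)(6.69)/(4.0848e-06) = 0.1769 Ω
R(98.8 °C) = 0.1769 × (1 + 0.0041×73.8) = 0.230 Ω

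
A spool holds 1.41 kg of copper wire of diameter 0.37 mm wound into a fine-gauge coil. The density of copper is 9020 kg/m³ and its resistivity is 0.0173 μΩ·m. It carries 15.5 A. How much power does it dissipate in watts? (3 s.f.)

56200 W

ρ = 0.0173 μΩ·m = 1.73×10^-8 Ω·m
A = π(d/2)² = π(1.8500e-04 m)² = 1.0752e-07 m²
L = m/(density·A) = 1.41/(9020×1.0752e-07) = 1454 m
R = ρL/A = (1.73×10^-8)(1454)/(1.0752e-07) = 233.9 Ω
P = I²R = (15.5)² × 233.9 = 56200 W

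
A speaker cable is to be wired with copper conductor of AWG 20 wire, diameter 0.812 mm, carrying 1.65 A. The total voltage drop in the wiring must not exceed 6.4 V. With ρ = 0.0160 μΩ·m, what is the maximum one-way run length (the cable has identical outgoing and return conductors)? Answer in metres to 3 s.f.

62.8 m

ρ = 0.0160 μΩ·m = 1.60×10^-8 Ω·m
A = π(0.812/2 mm)² = π(4.0600e-04 m)² = 5.178e-07 m²
L_max = V_max·A/(2·ρI) = (6.4)(5.178e-07)/(2×1.60×10^-8×1.65) = 62.8 m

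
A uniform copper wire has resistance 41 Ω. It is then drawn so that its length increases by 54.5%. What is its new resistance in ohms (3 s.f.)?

k = 1 + 54.5/100 = 1.545; volume constant ⇒ A' = A/k, so R' = k²R.
R' = 2.387 × 41 = 97.9 Ω

97.9 Ω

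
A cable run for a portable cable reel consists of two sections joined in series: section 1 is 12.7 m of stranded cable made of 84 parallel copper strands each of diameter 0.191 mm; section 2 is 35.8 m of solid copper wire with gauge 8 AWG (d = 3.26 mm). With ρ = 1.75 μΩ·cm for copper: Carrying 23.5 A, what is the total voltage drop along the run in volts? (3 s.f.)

ρ = 1.75 μΩ·cm = 1.75×10^-8 Ω·m
Section 1: A_strand = π(9.5500e-05)² = 2.865e-08 m²; R₁ = ρL/(N·A_s) = (1.75×10^-8)(12.7)/(84×2.865e-08) = 0.09234 Ω
Section 2: A = π(3.26/2 mm)² = π(1.6300e-03 m)² = 8.347e-06 m²
R₂ = (1.75×10^-8)(35.8)/(8.347e-06) = 0.07506 Ω
R = R₁ + R₂ = 0.1674 Ω
V = IR = 23.5 × 0.1674 = 3.93 V

3.93 V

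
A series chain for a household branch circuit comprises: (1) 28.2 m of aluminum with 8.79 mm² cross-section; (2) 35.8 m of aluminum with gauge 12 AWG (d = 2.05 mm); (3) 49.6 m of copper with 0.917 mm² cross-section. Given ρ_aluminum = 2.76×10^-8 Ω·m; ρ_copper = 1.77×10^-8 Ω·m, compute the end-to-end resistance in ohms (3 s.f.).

Seg 1: A = 8.79 mm² = 8.790e-06 m²
R_1 = (2.76×10^-8)(28.2)/(8.790e-06) = 0.08855 Ω
Seg 2: A = π(2.05/2 mm)² = π(1.0250e-03 m)² = 3.301e-06 m²
R_2 = (2.76×10^-8)(35.8)/(3.301e-06) = 0.2994 Ω
Seg 3: A = 0.917 mm² = 9.170e-07 m²
R_3 = (1.77×10^-8)(49.6)/(9.170e-07) = 0.9574 Ω
R_total = R_1 + R_2 + R_3 = 1.35 Ω

1.35 Ω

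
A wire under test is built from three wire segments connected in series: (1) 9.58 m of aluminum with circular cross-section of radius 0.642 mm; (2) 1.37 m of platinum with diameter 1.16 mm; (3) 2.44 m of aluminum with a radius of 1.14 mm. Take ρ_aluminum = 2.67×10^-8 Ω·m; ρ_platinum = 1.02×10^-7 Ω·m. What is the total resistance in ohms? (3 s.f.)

0.346 Ω

Seg 1: A = πr² = π(6.4200e-04 m)² = 1.295e-06 m²
R_1 = (2.67×10^-8)(9.58)/(1.295e-06) = 0.1975 Ω
Seg 2: A = π(d/2)² = π(5.8000e-04 m)² = 1.057e-06 m²
R_2 = (1.02×10^-7)(1.37)/(1.057e-06) = 0.1322 Ω
Seg 3: A = πr² = π(1.1400e-03 m)² = 4.083e-06 m²
R_3 = (2.67×10^-8)(2.44)/(4.083e-06) = 0.01596 Ω
R_total = R_1 + R_2 + R_3 = 0.346 Ω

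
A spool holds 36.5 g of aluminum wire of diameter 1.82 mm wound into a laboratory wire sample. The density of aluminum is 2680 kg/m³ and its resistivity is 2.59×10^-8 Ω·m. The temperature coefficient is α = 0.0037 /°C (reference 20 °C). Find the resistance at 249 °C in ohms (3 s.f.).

0.0963 Ω

A = π(d/2)² = π(9.1000e-04 m)² = 2.6016e-06 m²
L = m/(density·A) = 0.0365/(2680×2.6016e-06) = 5.235 m
R = ρL/A = (2.59×10^-8)(5.235)/(2.6016e-06) = 0.05212 Ω
R(249 °C) = 0.05212 × (1 + 0.0037×229) = 0.0963 Ω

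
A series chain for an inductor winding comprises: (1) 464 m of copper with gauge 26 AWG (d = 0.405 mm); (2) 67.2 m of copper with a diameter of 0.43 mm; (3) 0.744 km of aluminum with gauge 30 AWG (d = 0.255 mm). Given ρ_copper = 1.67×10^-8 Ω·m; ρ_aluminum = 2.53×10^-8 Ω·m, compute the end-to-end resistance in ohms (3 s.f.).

Seg 1: A = π(0.405/2 mm)² = π(2.0250e-04 m)² = 1.288e-07 m²
R_1 = (1.67×10^-8)(464)/(1.288e-07) = 60.15 Ω
Seg 2: A = π(d/2)² = π(2.1500e-04 m)² = 1.452e-07 m²
R_2 = (1.67×10^-8)(67.2)/(1.452e-07) = 7.728 Ω
Seg 3: A = π(0.255/2 mm)² = π(1.2750e-04 m)² = 5.107e-08 m²
R_3 = (2.53×10^-8)(744)/(5.107e-08) = 368.6 Ω
R_total = R_1 + R_2 + R_3 = 436 Ω

436 Ω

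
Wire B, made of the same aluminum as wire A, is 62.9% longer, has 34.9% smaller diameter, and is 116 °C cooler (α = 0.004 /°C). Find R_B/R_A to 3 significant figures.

2.06

R ∝ ρL/d² with ρ ∝ (1+αΔT), so R_B/R_A = (1 + 62.9/100) × (1 − 34.9/100)⁻² × (1 − 0.004×116)
= 1.629 × 2.36 × 0.536 = 2.06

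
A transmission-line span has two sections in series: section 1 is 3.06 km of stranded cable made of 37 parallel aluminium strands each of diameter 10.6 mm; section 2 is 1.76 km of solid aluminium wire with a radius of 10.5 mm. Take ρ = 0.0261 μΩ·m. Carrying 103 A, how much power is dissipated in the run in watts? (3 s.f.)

1670 W

ρ = 0.0261 μΩ·m = 2.61×10^-8 Ω·m
Section 1: A_strand = π(5.3000e-03)² = 8.825e-05 m²; R₁ = ρL/(N·A_s) = (2.61×10^-8)(3060)/(37×8.825e-05) = 0.02446 Ω
Section 2: A = πr² = π(1.0500e-02 m)² = 3.464e-04 m²
R₂ = (2.61×10^-8)(1760)/(3.464e-04) = 0.1326 Ω
R = R₁ + R₂ = 0.1571 Ω
P = I²R = (103)² × 0.1571 = 1670 W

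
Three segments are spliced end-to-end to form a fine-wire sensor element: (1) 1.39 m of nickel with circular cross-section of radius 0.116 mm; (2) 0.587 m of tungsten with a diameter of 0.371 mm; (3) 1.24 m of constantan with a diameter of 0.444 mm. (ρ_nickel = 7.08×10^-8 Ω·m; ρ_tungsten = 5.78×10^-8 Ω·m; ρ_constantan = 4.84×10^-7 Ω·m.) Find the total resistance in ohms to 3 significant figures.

Seg 1: A = πr² = π(1.1600e-04 m)² = 4.227e-08 m²
R_1 = (7.08×10^-8)(1.39)/(4.227e-08) = 2.328 Ω
Seg 2: A = π(d/2)² = π(1.8550e-04 m)² = 1.081e-07 m²
R_2 = (5.78×10^-8)(0.587)/(1.081e-07) = 0.3139 Ω
Seg 3: A = π(d/2)² = π(2.2200e-04 m)² = 1.548e-07 m²
R_3 = (4.84×10^-7)(1.24)/(1.548e-07) = 3.876 Ω
R_total = R_1 + R_2 + R_3 = 6.52 Ω

6.52 Ω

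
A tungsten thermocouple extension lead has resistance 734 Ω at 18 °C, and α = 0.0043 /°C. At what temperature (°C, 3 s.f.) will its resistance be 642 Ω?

-11.1 °C

R = R₀(1 + α(T − T₀)) ⇒ T = T₀ + (R/R₀ − 1)/α
T = 18 + (642/734 − 1)/0.0043 = 18 + (-0.1253)/0.0043 = -11.1 °C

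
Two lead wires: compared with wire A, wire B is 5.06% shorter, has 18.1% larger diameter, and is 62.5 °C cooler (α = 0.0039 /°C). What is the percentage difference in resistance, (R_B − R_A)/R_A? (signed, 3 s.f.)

R ∝ ρL/d² with ρ ∝ (1+αΔT), so R_B/R_A = (1 − 5.06/100) × (1 + 18.1/100)⁻² × (1 − 0.0039×62.5)
= 0.9494 × 0.717 × 0.7562 = 0.5148
(R_B − R_A)/R_A = 0.5148 − 1 = -48.5%

-48.5%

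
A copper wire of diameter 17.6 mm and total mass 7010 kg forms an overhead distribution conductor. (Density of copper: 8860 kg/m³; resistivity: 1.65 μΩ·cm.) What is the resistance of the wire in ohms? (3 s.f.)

0.221 Ω

ρ = 1.65 μΩ·cm = 1.65×10^-8 Ω·m
A = π(d/2)² = π(8.8000e-03 m)² = 2.4328e-04 m²
L = m/(density·A) = 7010/(8860×2.4328e-04) = 3252 m
R = ρL/A = (1.65×10^-8)(3252)/(2.4328e-04) = 0.221 Ω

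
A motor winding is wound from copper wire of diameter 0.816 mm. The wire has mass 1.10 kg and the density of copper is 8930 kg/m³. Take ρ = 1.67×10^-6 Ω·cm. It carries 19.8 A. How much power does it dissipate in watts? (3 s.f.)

ρ = 1.67×10^-6 Ω·cm = 1.67×10^-8 Ω·m
A = π(d/2)² = π(4.0800e-04 m)² = 5.2296e-07 m²
L = m/(density·A) = 1.1/(8930×5.2296e-07) = 235.5 m
R = ρL/A = (1.67×10^-8)(235.5)/(5.2296e-07) = 7.522 Ω
P = I²R = (19.8)² × 7.522 = 2950 W

2950 W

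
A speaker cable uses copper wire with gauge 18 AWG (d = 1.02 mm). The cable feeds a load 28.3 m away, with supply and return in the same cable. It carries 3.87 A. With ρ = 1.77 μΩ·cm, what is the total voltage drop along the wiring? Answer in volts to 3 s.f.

ρ = 1.77 μΩ·cm = 1.77×10^-8 Ω·m
A = π(1.02/2 mm)² = π(5.1000e-04 m)² = 8.171e-07 m²
Total conductor length (both ways) L = 2 × 28.3 = 56.6 m
R = ρL/A = (1.77×10^-8)(56.6)/(8.171e-07) = 1.226 Ω
V = IR = 3.87 × 1.226 = 4.74 V

4.74 V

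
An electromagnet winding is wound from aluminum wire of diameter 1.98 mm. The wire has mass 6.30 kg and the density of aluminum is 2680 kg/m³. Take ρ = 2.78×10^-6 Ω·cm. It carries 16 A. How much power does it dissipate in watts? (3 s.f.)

ρ = 2.78×10^-6 Ω·cm = 2.78×10^-8 Ω·m
A = π(d/2)² = π(9.9000e-04 m)² = 3.0791e-06 m²
L = m/(density·A) = 6.3/(2680×3.0791e-06) = 763.5 m
R = ρL/A = (2.78×10^-8)(763.5)/(3.0791e-06) = 6.893 Ω
P = I²R = (16)² × 6.893 = 1760 W

1760 W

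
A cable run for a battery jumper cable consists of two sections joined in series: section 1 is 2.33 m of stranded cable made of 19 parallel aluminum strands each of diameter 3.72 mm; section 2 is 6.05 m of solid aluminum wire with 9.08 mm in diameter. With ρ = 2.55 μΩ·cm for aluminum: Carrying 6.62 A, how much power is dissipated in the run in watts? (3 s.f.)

ρ = 2.55 μΩ·cm = 2.55×10^-8 Ω·m
Section 1: A_strand = π(1.8600e-03)² = 1.087e-05 m²; R₁ = ρL/(N·A_s) = (2.55×10^-8)(2.33)/(19×1.087e-05) = 2.877×10^-4 Ω
Section 2: A = π(d/2)² = π(4.5400e-03 m)² = 6.475e-05 m²
R₂ = (2.55×10^-8)(6.05)/(6.475e-05) = 0.002383 Ω
R = R₁ + R₂ = 0.00267 Ω
P = I²R = (6.62)² × 0.00267 = 0.117 W

0.117 W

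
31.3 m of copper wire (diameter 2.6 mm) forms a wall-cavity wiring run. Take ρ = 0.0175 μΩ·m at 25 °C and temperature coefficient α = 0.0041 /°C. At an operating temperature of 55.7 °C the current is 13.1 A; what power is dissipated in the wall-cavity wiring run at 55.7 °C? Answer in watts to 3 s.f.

ρ = 0.0175 μΩ·m = 1.75×10^-8 Ω·m
A = π(d/2)² = π(1.3000e-03 m)² = 5.309e-06 m²
R₍25₎ = ρL/A = (1.75×10^-8)(31.3)/(5.309e-06) = 0.1032 Ω
R₍55.7₎ = R₍25₎(1 + αΔT) = 0.1032 × (1 + 0.0041×30.7) = 0.1162 Ω
P = I²R = (13.1)² × 0.1162 = 19.9 W

19.9 W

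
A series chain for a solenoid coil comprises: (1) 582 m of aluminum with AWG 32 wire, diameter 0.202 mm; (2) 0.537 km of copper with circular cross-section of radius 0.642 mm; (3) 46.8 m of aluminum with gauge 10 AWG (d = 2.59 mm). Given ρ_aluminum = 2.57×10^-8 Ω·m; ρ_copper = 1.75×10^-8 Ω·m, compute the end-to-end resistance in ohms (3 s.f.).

474 Ω

Seg 1: A = π(0.202/2 mm)² = π(1.0100e-04 m)² = 3.205e-08 m²
R_1 = (2.57×10^-8)(582)/(3.205e-08) = 466.7 Ω
Seg 2: A = πr² = π(6.4200e-04 m)² = 1.295e-06 m²
R_2 = (1.75×10^-8)(537)/(1.295e-06) = 7.258 Ω
Seg 3: A = π(2.59/2 mm)² = π(1.2950e-03 m)² = 5.269e-06 m²
R_3 = (2.57×10^-8)(46.8)/(5.269e-06) = 0.2283 Ω
R_total = R_1 + R_2 + R_3 = 474 Ω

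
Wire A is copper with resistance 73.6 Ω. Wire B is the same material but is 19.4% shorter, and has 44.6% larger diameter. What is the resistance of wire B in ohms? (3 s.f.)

R ∝ L/d², so R_B/R_A = (1 − 19.4/100) × (1 + 44.6/100)⁻²
= 0.806 × 0.4783 = 0.3855
R_B = 0.3855 × 73.6 = 28.4 Ω

28.4 Ω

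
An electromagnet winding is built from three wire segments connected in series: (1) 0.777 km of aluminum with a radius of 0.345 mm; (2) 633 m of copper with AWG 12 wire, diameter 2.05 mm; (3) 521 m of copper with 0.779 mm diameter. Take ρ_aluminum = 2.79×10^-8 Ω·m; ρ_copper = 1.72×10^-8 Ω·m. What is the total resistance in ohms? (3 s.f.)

Seg 1: A = πr² = π(3.4500e-04 m)² = 3.739e-07 m²
R_1 = (2.79×10^-8)(777)/(3.739e-07) = 57.97 Ω
Seg 2: A = π(2.05/2 mm)² = π(1.0250e-03 m)² = 3.301e-06 m²
R_2 = (1.72×10^-8)(633)/(3.301e-06) = 3.299 Ω
Seg 3: A = π(d/2)² = π(3.8950e-04 m)² = 4.766e-07 m²
R_3 = (1.72×10^-8)(521)/(4.766e-07) = 18.8 Ω
R_total = R_1 + R_2 + R_3 = 80.1 Ω

80.1 Ω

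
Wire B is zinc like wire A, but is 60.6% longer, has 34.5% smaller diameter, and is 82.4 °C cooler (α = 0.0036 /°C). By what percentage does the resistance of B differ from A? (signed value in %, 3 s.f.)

163%

R ∝ ρL/d² with ρ ∝ (1+αΔT), so R_B/R_A = (1 + 60.6/100) × (1 − 34.5/100)⁻² × (1 − 0.0036×82.4)
= 1.606 × 2.331 × 0.7034 = 2.633
(R_B − R_A)/R_A = 2.633 − 1 = 163%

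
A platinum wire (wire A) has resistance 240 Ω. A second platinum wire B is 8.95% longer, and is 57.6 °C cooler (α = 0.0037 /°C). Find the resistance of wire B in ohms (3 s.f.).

206 Ω

R ∝ ρL/d² with ρ ∝ (1+αΔT), so R_B/R_A = (1 + 8.95/100) × (1 − 0.0037×57.6)
= 1.089 × 0.7869 = 0.8573
R_B = 0.8573 × 240 = 206 Ω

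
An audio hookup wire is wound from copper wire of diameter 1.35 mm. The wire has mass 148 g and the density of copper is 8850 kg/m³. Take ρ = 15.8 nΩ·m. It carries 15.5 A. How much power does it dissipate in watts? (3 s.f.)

ρ = 15.8 nΩ·m = 1.58×10^-8 Ω·m
A = π(d/2)² = π(6.7500e-04 m)² = 1.4314e-06 m²
L = m/(density·A) = 0.148/(8850×1.4314e-06) = 11.68 m
R = ρL/A = (1.58×10^-8)(11.68)/(1.4314e-06) = 0.129 Ω
P = I²R = (15.5)² × 0.129 = 31.0 W

31.0 W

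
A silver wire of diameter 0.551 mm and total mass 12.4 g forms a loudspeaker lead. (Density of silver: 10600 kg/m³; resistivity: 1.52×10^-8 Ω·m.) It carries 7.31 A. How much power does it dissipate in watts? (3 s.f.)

A = π(d/2)² = π(2.7550e-04 m)² = 2.3845e-07 m²
L = m/(density·A) = 0.0124/(10600×2.3845e-07) = 4.906 m
R = ρL/A = (1.52×10^-8)(4.906)/(2.3845e-07) = 0.3127 Ω
P = I²R = (7.31)² × 0.3127 = 16.7 W

16.7 W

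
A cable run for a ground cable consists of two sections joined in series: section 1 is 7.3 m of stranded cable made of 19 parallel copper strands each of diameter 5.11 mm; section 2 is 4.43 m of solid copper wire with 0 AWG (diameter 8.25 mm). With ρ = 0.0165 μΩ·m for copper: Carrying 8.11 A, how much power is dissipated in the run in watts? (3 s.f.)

0.110 W

ρ = 0.0165 μΩ·m = 1.65×10^-8 Ω·m
Section 1: A_strand = π(2.5550e-03)² = 2.051e-05 m²; R₁ = ρL/(N·A_s) = (1.65×10^-8)(7.3)/(19×2.051e-05) = 3.091×10^-4 Ω
Section 2: A = π(8.25/2 mm)² = π(4.1250e-03 m)² = 5.346e-05 m²
R₂ = (1.65×10^-8)(4.43)/(5.346e-05) = 0.001367 Ω
R = R₁ + R₂ = 0.001676 Ω
P = I²R = (8.11)² × 0.001676 = 0.110 W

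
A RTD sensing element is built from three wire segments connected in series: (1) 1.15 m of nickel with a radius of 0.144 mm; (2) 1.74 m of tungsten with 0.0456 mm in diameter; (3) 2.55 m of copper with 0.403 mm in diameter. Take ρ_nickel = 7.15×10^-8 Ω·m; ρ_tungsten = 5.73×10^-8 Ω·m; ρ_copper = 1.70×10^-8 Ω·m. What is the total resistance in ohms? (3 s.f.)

62.7 Ω

Seg 1: A = πr² = π(1.4400e-04 m)² = 6.514e-08 m²
R_1 = (7.15×10^-8)(1.15)/(6.514e-08) = 1.262 Ω
Seg 2: A = π(d/2)² = π(2.2800e-05 m)² = 1.633e-09 m²
R_2 = (5.73×10^-8)(1.74)/(1.633e-09) = 61.05 Ω
Seg 3: A = π(d/2)² = π(2.0150e-04 m)² = 1.276e-07 m²
R_3 = (1.70×10^-8)(2.55)/(1.276e-07) = 0.3399 Ω
R_total = R_1 + R_2 + R_3 = 62.7 Ω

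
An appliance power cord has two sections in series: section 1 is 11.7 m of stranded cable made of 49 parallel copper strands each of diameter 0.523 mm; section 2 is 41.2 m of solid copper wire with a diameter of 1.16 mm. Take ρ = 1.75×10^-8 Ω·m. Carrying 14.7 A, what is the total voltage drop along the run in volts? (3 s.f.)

Section 1: A_strand = π(2.6150e-04)² = 2.148e-07 m²; R₁ = ρL/(N·A_s) = (1.75×10^-8)(11.7)/(49×2.148e-07) = 0.01945 Ω
Section 2: A = π(d/2)² = π(5.8000e-04 m)² = 1.057e-06 m²
R₂ = (1.75×10^-8)(41.2)/(1.057e-06) = 0.6822 Ω
R = R₁ + R₂ = 0.7017 Ω
V = IR = 14.7 × 0.7017 = 10.3 V

10.3 V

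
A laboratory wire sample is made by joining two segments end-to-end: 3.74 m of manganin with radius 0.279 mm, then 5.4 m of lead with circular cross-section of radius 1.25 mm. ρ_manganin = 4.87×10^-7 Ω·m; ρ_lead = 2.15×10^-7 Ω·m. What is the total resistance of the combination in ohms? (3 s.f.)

Segment 1: A = πr² = π(2.7900e-04 m)² = 2.445e-07 m²
R₁ = ρL/A = (4.87×10^-7)(3.74)/(2.445e-07) = 7.448 Ω
Segment 2: A = πr² = π(1.2500e-03 m)² = 4.909e-06 m²
R₂ = (2.15×10^-7)(5.4)/(4.909e-06) = 0.2365 Ω
R = R₁ + R₂ = 7.68 Ω

7.68 Ω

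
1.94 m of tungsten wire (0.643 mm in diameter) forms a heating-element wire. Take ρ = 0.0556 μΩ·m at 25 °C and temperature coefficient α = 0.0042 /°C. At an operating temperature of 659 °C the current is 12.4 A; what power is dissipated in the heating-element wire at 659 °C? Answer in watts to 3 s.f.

187 W

ρ = 0.0556 μΩ·m = 5.56×10^-8 Ω·m
A = π(d/2)² = π(3.2150e-04 m)² = 3.247e-07 m²
R₍25₎ = ρL/A = (5.56×10^-8)(1.94)/(3.247e-07) = 0.3322 Ω
R₍659₎ = R₍25₎(1 + αΔT) = 0.3322 × (1 + 0.0042×634) = 1.217 Ω
P = I²R = (12.4)² × 1.217 = 187 W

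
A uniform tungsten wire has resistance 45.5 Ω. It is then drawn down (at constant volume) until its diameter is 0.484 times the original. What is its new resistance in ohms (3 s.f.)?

Volume constant ⇒ L' = L/r² with r = 0.484. R' = ρL'/A' = ρ(L/r²)/(πr²d₀²/4) = R/r⁴.
R' = 18.22 × 45.5 = 829 Ω

829 Ω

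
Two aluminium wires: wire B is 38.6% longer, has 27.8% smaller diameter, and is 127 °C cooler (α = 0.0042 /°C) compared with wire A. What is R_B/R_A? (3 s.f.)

R ∝ ρL/d² with ρ ∝ (1+αΔT), so R_B/R_A = (1 + 38.6/100) × (1 − 27.8/100)⁻² × (1 − 0.0042×127)
= 1.386 × 1.918 × 0.4666 = 1.24

1.24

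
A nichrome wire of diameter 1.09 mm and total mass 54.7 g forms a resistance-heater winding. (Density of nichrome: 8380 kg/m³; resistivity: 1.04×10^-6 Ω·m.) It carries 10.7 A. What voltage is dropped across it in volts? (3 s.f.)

83.4 V

A = π(d/2)² = π(5.4500e-04 m)² = 9.3313e-07 m²
L = m/(density·A) = 0.0547/(8380×9.3313e-07) = 6.995 m
R = ρL/A = (1.04×10^-6)(6.995)/(9.3313e-07) = 7.796 Ω
V = IR = 10.7 × 7.796 = 83.4 V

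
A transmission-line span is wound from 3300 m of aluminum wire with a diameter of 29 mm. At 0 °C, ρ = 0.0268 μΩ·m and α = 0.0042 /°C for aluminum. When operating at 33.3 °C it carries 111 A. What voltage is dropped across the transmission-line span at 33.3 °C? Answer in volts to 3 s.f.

ρ = 0.0268 μΩ·m = 2.68×10^-8 Ω·m
A = π(d/2)² = π(1.4500e-02 m)² = 6.605e-04 m²
R₍0₎ = ρL/A = (2.68×10^-8)(3300)/(6.605e-04) = 0.1339 Ω
R₍33.3₎ = R₍0₎(1 + αΔT) = 0.1339 × (1 + 0.0042×33.3) = 0.1526 Ω
V = IR = 111 × 0.1526 = 16.9 V

16.9 V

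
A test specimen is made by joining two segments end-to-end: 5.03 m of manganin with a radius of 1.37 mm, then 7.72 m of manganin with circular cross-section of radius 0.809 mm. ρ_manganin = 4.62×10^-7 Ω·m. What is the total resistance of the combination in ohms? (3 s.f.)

2.13 Ω

Segment 1: A = πr² = π(1.3700e-03 m)² = 5.896e-06 m²
R₁ = ρL/A = (4.62×10^-7)(5.03)/(5.896e-06) = 0.3941 Ω
Segment 2: A = πr² = π(8.0900e-04 m)² = 2.056e-06 m²
R₂ = (4.62×10^-7)(7.72)/(2.056e-06) = 1.735 Ω
R = R₁ + R₂ = 2.13 Ω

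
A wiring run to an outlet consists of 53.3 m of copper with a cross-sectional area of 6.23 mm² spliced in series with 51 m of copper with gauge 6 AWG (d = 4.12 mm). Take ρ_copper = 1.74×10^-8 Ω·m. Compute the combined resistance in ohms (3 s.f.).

0.215 Ω

Segment 1: A = 6.23 mm² = 6.230e-06 m²
R₁ = ρL/A = (1.74×10^-8)(53.3)/(6.230e-06) = 0.1489 Ω
Segment 2: A = π(4.12/2 mm)² = π(2.0600e-03 m)² = 1.333e-05 m²
R₂ = (1.74×10^-8)(51)/(1.333e-05) = 0.06656 Ω
R = R₁ + R₂ = 0.215 Ω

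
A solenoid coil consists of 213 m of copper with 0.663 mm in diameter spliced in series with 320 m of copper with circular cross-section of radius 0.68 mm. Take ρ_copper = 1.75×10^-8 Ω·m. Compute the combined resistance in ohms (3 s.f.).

14.7 Ω

Segment 1: A = π(d/2)² = π(3.3150e-04 m)² = 3.452e-07 m²
R₁ = ρL/A = (1.75×10^-8)(213)/(3.452e-07) = 10.8 Ω
Segment 2: A = πr² = π(6.8000e-04 m)² = 1.453e-06 m²
R₂ = (1.75×10^-8)(320)/(1.453e-06) = 3.855 Ω
R = R₁ + R₂ = 14.7 Ω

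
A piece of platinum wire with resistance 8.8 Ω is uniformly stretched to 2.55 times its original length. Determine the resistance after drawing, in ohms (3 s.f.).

57.2 Ω

Volume constant ⇒ A' = A/k with k = 2.55. R' = ρ(kL)/(A/k) = k²R.
R' = 6.502 × 8.8 = 57.2 Ω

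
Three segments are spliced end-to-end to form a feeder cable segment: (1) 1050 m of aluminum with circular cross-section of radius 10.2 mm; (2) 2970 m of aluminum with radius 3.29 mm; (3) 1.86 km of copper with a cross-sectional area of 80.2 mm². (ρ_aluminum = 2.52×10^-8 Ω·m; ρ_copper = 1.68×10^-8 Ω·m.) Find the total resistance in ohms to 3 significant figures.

2.67 Ω

Seg 1: A = πr² = π(1.0200e-02 m)² = 3.269e-04 m²
R_1 = (2.52×10^-8)(1050)/(3.269e-04) = 0.08095 Ω
Seg 2: A = πr² = π(3.2900e-03 m)² = 3.400e-05 m²
R_2 = (2.52×10^-8)(2970)/(3.400e-05) = 2.201 Ω
Seg 3: A = 80.2 mm² = 8.020e-05 m²
R_3 = (1.68×10^-8)(1860)/(8.020e-05) = 0.3896 Ω
R_total = R_1 + R_2 + R_3 = 2.67 Ω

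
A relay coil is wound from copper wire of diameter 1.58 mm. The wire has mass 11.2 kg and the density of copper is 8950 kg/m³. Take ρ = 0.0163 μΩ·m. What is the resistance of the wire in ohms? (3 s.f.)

5.31 Ω

ρ = 0.0163 μΩ·m = 1.63×10^-8 Ω·m
A = π(d/2)² = π(7.9000e-04 m)² = 1.9607e-06 m²
L = m/(density·A) = 11.2/(8950×1.9607e-06) = 638.3 m
R = ρL/A = (1.63×10^-8)(638.3)/(1.9607e-06) = 5.31 Ω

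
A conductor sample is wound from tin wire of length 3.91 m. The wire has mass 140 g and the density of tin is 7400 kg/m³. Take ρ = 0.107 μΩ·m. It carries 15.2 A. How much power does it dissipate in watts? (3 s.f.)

20.0 W

ρ = 0.107 μΩ·m = 1.07×10^-7 Ω·m
A = m/(density·L) = 0.14/(7400×3.91) = 4.8386e-06 m²
R = ρL/A = (1.07×10^-7)(3.91)/(4.8386e-06) = 0.08647 Ω
P = I²R = (15.2)² × 0.08647 = 20.0 W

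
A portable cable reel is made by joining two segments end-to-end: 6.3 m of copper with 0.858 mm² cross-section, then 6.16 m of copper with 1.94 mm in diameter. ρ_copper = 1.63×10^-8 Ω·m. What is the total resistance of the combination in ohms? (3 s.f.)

0.154 Ω

Segment 1: A = 0.858 mm² = 8.580e-07 m²
R₁ = ρL/A = (1.63×10^-8)(6.3)/(8.580e-07) = 0.1197 Ω
Segment 2: A = π(d/2)² = π(9.7000e-04 m)² = 2.956e-06 m²
R₂ = (1.63×10^-8)(6.16)/(2.956e-06) = 0.03397 Ω
R = R₁ + R₂ = 0.154 Ω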